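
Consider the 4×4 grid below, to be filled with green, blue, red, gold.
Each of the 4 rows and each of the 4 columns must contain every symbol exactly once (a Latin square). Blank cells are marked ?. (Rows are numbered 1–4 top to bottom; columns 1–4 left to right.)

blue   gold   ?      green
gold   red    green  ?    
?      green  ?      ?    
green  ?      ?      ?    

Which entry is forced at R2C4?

Row 2 already has {green, red, gold} and column 4 already has {green}, so row 2, column 4 must be blue.

blue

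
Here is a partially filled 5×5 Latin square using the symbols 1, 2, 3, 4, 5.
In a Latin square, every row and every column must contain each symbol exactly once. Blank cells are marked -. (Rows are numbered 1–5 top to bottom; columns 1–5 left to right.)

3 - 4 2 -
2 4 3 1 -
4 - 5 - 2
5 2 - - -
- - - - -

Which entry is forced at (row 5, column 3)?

2

Row 2, column 5: row 2 has {1, 2, 3, 4} and column 5 has {2}, leaving only 5.
Row 1, column 5: row 1 has {2, 3, 4} and column 5 has {2, 5}, leaving only 1.
Row 1, column 2: row 1 has {1, 2, 3, 4} and column 2 has {2, 4}, leaving only 5.
Row 3, column 4: row 3 has {2, 4, 5} and column 4 has {1, 2}, leaving only 3.
Row 3, column 2: row 3 has {2, 3, 4, 5} and column 2 has {2, 4, 5}, leaving only 1.
Row 4, column 3: row 4 has {2, 5} and column 3 has {3, 4, 5}, leaving only 1.
Row 5 already has {} and column 3 already has {1, 3, 4, 5}, so row 5, column 3 must be 2.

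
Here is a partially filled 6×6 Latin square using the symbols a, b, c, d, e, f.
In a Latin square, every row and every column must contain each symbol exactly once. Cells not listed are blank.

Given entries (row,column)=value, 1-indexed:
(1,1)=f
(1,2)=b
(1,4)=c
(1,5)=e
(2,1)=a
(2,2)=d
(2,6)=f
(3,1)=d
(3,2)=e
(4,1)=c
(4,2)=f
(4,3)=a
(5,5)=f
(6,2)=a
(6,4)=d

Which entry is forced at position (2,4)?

e

Row 1, column 3: row 1 has {b, c, e, f} and column 3 has {a}, leaving only d.
Row 1, column 6: row 1 has {b, c, d, e, f} and column 6 has {f}, leaving only a.
Row 5, column 2: row 5 has {f} and column 2 has {a, b, d, e, f}, leaving only c.
Row 2, column 4 is narrowed to {b, e}.
If it were b, then row 5, column 6 would be left with no valid symbol.
So row 2, column 4 must be e.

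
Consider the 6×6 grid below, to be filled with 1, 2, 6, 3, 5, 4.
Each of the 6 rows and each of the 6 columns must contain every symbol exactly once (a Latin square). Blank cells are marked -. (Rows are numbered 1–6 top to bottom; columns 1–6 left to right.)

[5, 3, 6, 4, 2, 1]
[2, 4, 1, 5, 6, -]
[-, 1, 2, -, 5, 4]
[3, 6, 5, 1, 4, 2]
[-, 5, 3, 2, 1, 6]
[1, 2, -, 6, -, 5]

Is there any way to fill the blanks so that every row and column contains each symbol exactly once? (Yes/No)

Yes

No row or column among the givens repeats a symbol, and propagating forced cells runs into no contradiction.
One valid completion exists (for instance, 5 3 6 4 2 1 / 2 4 1 5 6 3 / 6 1 2 3 5 4 / 3 6 5 1 4 2 / 4 5 3 2 1 6 / 1 2 4 6 3 5).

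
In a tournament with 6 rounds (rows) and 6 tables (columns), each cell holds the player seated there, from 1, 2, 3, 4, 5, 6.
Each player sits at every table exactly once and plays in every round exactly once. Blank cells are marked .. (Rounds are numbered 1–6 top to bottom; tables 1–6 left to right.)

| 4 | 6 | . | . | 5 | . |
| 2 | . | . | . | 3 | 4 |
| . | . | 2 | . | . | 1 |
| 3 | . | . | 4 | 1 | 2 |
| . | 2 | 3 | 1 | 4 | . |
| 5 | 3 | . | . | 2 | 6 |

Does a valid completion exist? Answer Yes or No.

No

Round 6, table 4: round 6 together with table 4 already contain {1, 2, 3, 4, 5, 6} — every symbol — so nothing can go there. The grid has no valid completion.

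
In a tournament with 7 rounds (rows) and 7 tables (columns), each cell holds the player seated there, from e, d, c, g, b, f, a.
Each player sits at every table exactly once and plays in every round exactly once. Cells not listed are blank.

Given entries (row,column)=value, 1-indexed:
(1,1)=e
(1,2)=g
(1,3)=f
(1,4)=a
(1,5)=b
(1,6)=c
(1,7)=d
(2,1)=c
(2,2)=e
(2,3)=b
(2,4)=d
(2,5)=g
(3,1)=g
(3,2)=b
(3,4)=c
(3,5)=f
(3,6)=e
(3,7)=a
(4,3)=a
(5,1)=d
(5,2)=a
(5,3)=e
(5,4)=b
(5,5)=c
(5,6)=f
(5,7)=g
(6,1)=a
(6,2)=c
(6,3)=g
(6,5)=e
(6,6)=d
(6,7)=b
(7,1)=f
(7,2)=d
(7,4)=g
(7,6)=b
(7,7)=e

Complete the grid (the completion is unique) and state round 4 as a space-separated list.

Round 4, table 1: round 4 has {a} and table 1 has {e, d, c, g, f, a}, leaving only b.
Round 4, table 2: round 4 has {b, a} and table 2 has {e, d, c, g, b, a}, leaving only f.
Round 4, table 4: round 4 has {b, f, a} and table 4 has {d, c, g, b, a}, leaving only e.
Round 4, table 5: round 4 has {e, b, f, a} and table 5 has {e, c, g, b, f}, leaving only d.
Round 4, table 6: round 4 has {e, d, b, f, a} and table 6 has {e, d, c, b, f}, leaving only g.
Round 4, table 7: round 4 has {e, d, g, b, f, a} and table 7 has {e, d, g, b, a}, leaving only c.
So round 4 reads: b f a e d g c.

b f a e d g c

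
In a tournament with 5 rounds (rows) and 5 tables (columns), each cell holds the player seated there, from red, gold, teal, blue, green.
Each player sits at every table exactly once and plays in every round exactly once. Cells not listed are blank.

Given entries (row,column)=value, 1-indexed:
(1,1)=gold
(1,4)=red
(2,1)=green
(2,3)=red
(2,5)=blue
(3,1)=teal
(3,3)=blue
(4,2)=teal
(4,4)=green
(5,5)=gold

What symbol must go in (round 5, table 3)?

Round 2, table 2: round 2 has {red, blue, green} and table 2 has {teal}, leaving only gold.
Round 2, table 4: round 2 has {red, gold, blue, green} and table 4 has {red, green}, leaving only teal.
Round 3, table 4: round 3 has {teal, blue} and table 4 has {red, teal, green}, leaving only gold.
Round 4, table 3: round 4 has {teal, green} and table 3 has {red, blue}, leaving only gold.
Round 4, table 5: round 4 has {gold, teal, green} and table 5 has {gold, blue}, leaving only red.
Round 3, table 5: round 3 has {gold, teal, blue} and table 5 has {red, gold, blue}, leaving only green.
Round 1, table 5: round 1 has {red, gold} and table 5 has {red, gold, blue, green}, leaving only teal.
Round 1, table 3: round 1 has {red, gold, teal} and table 3 has {red, gold, blue}, leaving only green.
Round 5 already has {gold} and table 3 already has {red, gold, blue, green}, so round 5, table 3 must be teal.

teal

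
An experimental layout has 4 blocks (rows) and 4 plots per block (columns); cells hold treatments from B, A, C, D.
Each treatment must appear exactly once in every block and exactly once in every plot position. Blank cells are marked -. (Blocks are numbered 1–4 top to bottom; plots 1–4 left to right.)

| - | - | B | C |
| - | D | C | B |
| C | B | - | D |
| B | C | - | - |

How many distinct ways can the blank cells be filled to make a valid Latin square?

Block 1, plot 1: eliminating its block and plot leaves {A, D}.
Block 1, plot 2: eliminating its block and plot leaves {A}.
Block 2, plot 1: eliminating its block and plot leaves {A}.
Block 3, plot 3: eliminating its block and plot leaves {A}.
Block 4, plot 3: eliminating its block and plot leaves {A, D}.
Block 4, plot 4: eliminating its block and plot leaves {A}.
Only one assignment across all blanks avoids any block or plot repeat, giving 1 completion.

1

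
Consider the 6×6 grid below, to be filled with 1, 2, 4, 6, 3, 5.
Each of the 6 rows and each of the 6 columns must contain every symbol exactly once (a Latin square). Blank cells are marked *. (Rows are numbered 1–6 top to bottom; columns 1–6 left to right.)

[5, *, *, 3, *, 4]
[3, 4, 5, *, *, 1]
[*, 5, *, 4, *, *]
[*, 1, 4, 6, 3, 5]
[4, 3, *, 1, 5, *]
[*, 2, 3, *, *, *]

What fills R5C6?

2

Row 1, column 2: row 1 has {4, 3, 5} and column 2 has {1, 2, 4, 3, 5}, leaving only 6.
Row 2, column 4: row 2 has {1, 4, 3, 5} and column 4 has {1, 4, 6, 3}, leaving only 2.
Row 2, column 5: row 2 has {1, 2, 4, 3, 5} and column 5 has {3, 5}, leaving only 6.
Row 4, column 1: row 4 has {1, 4, 6, 3, 5} and column 1 has {4, 3, 5}, leaving only 2.
Row 6, column 4: row 6 has {2, 3} and column 4 has {1, 2, 4, 6, 3}, leaving only 5.
Row 6, column 6: row 6 has {2, 3, 5} and column 6 has {1, 4, 5}, leaving only 6.
Row 5 already has {1, 4, 3, 5} and column 6 already has {1, 4, 6, 5}, so row 5, column 6 must be 2.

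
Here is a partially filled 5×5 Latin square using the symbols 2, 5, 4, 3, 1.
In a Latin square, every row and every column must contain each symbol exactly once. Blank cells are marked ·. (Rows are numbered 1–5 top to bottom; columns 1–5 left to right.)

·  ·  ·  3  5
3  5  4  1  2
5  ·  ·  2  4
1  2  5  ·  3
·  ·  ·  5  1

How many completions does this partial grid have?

2

Row 1, column 1: eliminating its row and column leaves {2, 4}.
Row 1, column 2: eliminating its row and column leaves {4, 1}.
Row 1, column 3: eliminating its row and column leaves {2, 1}.
Row 3, column 2: eliminating its row and column leaves {3, 1}.
Row 3, column 3: eliminating its row and column leaves {3, 1}.
Row 4, column 4: eliminating its row and column leaves {4}.
Row 5, column 1: eliminating its row and column leaves {2, 4}.
Row 5, column 2: eliminating its row and column leaves {4, 3}.
Row 5, column 3: eliminating its row and column leaves {2, 3}.
Enumerating the assignments across these blanks that avoid any row or column repeat gives 2 completions.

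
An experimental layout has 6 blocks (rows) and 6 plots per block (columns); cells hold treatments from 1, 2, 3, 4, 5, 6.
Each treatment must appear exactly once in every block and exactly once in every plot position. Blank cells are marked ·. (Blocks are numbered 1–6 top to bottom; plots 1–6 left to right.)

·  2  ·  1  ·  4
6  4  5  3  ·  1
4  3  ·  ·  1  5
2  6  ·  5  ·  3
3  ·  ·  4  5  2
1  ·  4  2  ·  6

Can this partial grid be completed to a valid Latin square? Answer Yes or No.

Yes

No block or plot among the givens repeats a symbol, and propagating forced cells runs into no contradiction.
One valid completion exists (for instance, 5 2 3 1 6 4 / 6 4 5 3 2 1 / 4 3 2 6 1 5 / 2 6 1 5 4 3 / 3 1 6 4 5 2 / 1 5 4 2 3 6).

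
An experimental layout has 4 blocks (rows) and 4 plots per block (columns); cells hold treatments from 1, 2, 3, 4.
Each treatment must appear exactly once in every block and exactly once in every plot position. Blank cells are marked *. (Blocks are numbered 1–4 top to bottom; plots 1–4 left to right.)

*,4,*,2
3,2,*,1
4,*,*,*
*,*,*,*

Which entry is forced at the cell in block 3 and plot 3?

2

Block 1, plot 1: block 1 has {2, 4} and plot 1 has {3, 4}, leaving only 1.
Block 1, plot 3: block 1 has {1, 2, 4} and plot 3 has {}, leaving only 3.
Block 2, plot 3: block 2 has {1, 2, 3} and plot 3 has {3}, leaving only 4.
Block 3, plot 4: block 3 has {4} and plot 4 has {1, 2}, leaving only 3.
Block 3, plot 2: block 3 has {3, 4} and plot 2 has {2, 4}, leaving only 1.
Block 3 already has {1, 3, 4} and plot 3 already has {3, 4}, so block 3, plot 3 must be 2.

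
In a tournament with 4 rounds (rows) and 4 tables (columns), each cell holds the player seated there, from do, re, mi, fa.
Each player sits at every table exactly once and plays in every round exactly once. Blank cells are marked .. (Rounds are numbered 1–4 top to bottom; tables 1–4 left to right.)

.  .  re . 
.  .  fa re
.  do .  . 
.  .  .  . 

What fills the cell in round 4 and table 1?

Round 2, table 2: round 2 has {re, fa} and table 2 has {do}, leaving only mi.
Round 1, table 2: round 1 has {re} and table 2 has {do, mi}, leaving only fa.
Round 2, table 1: round 2 has {re, mi, fa} and table 1 has {}, leaving only do.
Round 1, table 1: round 1 has {re, fa} and table 1 has {do}, leaving only mi.
Round 1, table 4: round 1 has {re, mi, fa} and table 4 has {re}, leaving only do.
Round 3, table 3: round 3 has {do} and table 3 has {re, fa}, leaving only mi.
Round 3, table 4: round 3 has {do, mi} and table 4 has {do, re}, leaving only fa.
Round 3, table 1: round 3 has {do, mi, fa} and table 1 has {do, mi}, leaving only re.
Round 4 already has {} and table 1 already has {do, re, mi}, so round 4, table 1 must be fa.

fa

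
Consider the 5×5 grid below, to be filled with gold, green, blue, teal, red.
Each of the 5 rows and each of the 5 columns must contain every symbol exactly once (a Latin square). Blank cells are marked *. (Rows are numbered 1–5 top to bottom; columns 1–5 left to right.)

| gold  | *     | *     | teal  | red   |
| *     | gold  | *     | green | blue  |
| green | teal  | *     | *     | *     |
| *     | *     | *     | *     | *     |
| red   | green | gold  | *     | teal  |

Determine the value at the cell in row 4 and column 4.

Row 1, column 2: row 1 has {gold, teal, red} and column 2 has {gold, green, teal}, leaving only blue.
Row 1, column 3: row 1 has {gold, blue, teal, red} and column 3 has {gold}, leaving only green.
Row 2, column 1: row 2 has {gold, green, blue} and column 1 has {gold, green, red}, leaving only teal.
Row 2, column 3: row 2 has {gold, green, blue, teal} and column 3 has {gold, green}, leaving only red.
Row 3, column 3: row 3 has {green, teal} and column 3 has {gold, green, red}, leaving only blue.
Row 3, column 5: row 3 has {green, blue, teal} and column 5 has {blue, teal, red}, leaving only gold.
Row 3, column 4: row 3 has {gold, green, blue, teal} and column 4 has {green, teal}, leaving only red.
Row 4, column 1: row 4 has {} and column 1 has {gold, green, teal, red}, leaving only blue.
Row 4 already has {blue} and column 4 already has {green, teal, red}, so row 4, column 4 must be gold.

gold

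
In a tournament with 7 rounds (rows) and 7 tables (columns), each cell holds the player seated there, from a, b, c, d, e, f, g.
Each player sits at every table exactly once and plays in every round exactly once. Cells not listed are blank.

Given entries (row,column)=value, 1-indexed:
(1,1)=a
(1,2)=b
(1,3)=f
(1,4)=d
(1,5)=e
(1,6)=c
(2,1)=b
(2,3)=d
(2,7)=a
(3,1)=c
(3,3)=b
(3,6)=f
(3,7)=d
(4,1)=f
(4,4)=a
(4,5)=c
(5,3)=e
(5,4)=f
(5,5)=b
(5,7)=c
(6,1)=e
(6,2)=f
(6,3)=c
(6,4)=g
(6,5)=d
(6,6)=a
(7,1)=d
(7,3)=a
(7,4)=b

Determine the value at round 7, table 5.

g

Round 1, table 7: round 1 has {a, b, c, d, e, f} and table 7 has {a, c, d}, leaving only g.
Round 3, table 4: round 3 has {b, c, d, f} and table 4 has {a, b, d, f, g}, leaving only e.
Round 2, table 4: round 2 has {a, b, d} and table 4 has {a, b, d, e, f, g}, leaving only c.
Round 4, table 3: round 4 has {a, c, f} and table 3 has {a, b, c, d, e, f}, leaving only g.
Round 5, table 1: round 5 has {b, c, e, f} and table 1 has {a, b, c, d, e, f}, leaving only g.
Round 5, table 6: round 5 has {b, c, e, f, g} and table 6 has {a, c, f}, leaving only d.
Round 5, table 2: round 5 has {b, c, d, e, f, g} and table 2 has {b, f}, leaving only a.
Round 3, table 2: round 3 has {b, c, d, e, f} and table 2 has {a, b, f}, leaving only g.
Round 2, table 2: round 2 has {a, b, c, d} and table 2 has {a, b, f, g}, leaving only e.
Round 2, table 6: round 2 has {a, b, c, d, e} and table 6 has {a, c, d, f}, leaving only g.
Round 2, table 5: round 2 has {a, b, c, d, e, g} and table 5 has {b, c, d, e}, leaving only f.
Round 7 already has {a, b, d} and table 5 already has {b, c, d, e, f}, so round 7, table 5 must be g.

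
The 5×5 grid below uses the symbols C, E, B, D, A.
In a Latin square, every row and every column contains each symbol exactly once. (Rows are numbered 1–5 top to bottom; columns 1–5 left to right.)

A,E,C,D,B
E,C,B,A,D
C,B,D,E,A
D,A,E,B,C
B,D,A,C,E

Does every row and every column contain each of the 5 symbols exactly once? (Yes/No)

Yes

Each row is a permutation of the 5 symbols, and so is each column.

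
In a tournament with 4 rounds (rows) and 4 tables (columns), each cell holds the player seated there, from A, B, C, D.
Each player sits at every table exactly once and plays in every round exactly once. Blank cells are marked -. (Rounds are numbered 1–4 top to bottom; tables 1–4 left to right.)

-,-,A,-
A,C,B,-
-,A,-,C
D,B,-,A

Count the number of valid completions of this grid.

1

Round 1, table 1: eliminating its round and table leaves {B, C}.
Round 1, table 2: eliminating its round and table leaves {D}.
Round 1, table 4: eliminating its round and table leaves {B, D}.
Round 2, table 4: eliminating its round and table leaves {D}.
Round 3, table 1: eliminating its round and table leaves {B}.
Round 3, table 3: eliminating its round and table leaves {D}.
Round 4, table 3: eliminating its round and table leaves {C}.
Only one assignment across all blanks avoids any round or table repeat, giving 1 completion.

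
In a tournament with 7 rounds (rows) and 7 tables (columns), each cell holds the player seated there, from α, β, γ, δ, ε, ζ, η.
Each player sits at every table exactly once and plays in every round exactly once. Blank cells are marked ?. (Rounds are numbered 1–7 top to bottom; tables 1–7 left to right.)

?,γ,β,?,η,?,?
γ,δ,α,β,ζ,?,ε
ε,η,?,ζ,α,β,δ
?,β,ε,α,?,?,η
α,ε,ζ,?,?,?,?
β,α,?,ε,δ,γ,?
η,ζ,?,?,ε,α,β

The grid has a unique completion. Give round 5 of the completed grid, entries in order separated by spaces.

Round 5, table 7: round 5 has {α, ε, ζ} and table 7 has {β, δ, ε, η}, leaving only γ.
Round 5, table 5: round 5 has {α, γ, ε, ζ} and table 5 has {α, δ, ε, ζ, η}, leaving only β.
Round 1, table 4: round 1 has {β, γ, η} and table 4 has {α, β, ε, ζ}, leaving only δ.
Round 5, table 4: round 5 has {α, β, γ, ε, ζ} and table 4 has {α, β, δ, ε, ζ}, leaving only η.
Round 5, table 6: round 5 has {α, β, γ, ε, ζ, η} and table 6 has {α, β, γ}, leaving only δ.
So round 5 reads: α ε ζ η β δ γ.

α ε ζ η β δ γ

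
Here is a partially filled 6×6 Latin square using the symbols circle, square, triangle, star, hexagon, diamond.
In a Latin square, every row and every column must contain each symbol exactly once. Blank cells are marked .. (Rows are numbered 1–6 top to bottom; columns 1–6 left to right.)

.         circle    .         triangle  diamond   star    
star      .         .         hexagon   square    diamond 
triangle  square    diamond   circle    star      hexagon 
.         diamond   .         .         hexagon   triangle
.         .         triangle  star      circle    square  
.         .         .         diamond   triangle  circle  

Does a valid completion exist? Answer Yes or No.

No row or column among the givens repeats a symbol, and propagating forced cells runs into no contradiction.
One valid completion exists (for instance, hexagon circle square triangle diamond star / star triangle circle hexagon square diamond / triangle square diamond circle star hexagon / circle diamond star square hexagon triangle / diamond hexagon triangle star circle square / square star hexagon diamond triangle circle).

Yes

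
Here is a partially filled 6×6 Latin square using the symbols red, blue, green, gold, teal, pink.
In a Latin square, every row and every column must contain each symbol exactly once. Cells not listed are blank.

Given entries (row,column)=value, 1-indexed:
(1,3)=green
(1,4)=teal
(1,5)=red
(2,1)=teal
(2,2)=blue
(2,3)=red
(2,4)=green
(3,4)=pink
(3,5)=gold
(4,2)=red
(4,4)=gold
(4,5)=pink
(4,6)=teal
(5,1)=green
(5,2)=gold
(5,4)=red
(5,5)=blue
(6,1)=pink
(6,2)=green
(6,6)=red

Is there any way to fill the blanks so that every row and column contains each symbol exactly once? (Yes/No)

Row 2, column 5: row 2 together with column 5 already contain {red, blue, green, gold, teal, pink} — every symbol — so nothing can go there. The grid has no valid completion.

No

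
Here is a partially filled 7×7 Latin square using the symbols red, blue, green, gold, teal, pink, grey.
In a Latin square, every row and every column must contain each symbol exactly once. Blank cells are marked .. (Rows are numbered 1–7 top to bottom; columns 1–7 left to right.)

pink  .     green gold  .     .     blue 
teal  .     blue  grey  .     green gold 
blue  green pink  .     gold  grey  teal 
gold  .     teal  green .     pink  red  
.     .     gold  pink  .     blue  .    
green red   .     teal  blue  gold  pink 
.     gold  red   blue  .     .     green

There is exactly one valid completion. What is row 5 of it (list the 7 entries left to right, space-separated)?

Row 5, column 7: row 5 has {blue, gold, pink} and column 7 has {red, blue, green, gold, teal, pink}, leaving only grey.
Row 5, column 1: row 5 has {blue, gold, pink, grey} and column 1 has {blue, green, gold, teal, pink}, leaving only red.
Row 5, column 2: row 5 has {red, blue, gold, pink, grey} and column 2 has {red, green, gold}, leaving only teal.
Row 5, column 5: row 5 has {red, blue, gold, teal, pink, grey} and column 5 has {blue, gold}, leaving only green.
So row 5 reads: red teal gold pink green blue grey.

red teal gold pink green blue grey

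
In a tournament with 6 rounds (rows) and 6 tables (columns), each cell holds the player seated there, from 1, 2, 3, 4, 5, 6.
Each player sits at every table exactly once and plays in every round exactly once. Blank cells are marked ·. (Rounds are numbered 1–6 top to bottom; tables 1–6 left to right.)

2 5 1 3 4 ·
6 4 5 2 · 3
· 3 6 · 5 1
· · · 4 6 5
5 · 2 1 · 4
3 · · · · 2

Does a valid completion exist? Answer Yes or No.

Round 3, table 4: round 3 together with table 4 already contain {1, 2, 3, 4, 5, 6} — every symbol — so nothing can go there. The grid has no valid completion.

No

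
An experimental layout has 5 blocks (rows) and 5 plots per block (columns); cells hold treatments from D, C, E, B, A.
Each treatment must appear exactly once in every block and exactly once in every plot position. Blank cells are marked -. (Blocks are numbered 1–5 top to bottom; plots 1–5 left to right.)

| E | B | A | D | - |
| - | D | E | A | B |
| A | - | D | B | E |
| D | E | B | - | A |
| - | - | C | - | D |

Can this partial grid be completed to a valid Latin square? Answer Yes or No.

No block or plot among the givens repeats a symbol, and propagating forced cells runs into no contradiction.
One valid completion exists (for instance, E B A D C / C D E A B / A C D B E / D E B C A / B A C E D).

Yes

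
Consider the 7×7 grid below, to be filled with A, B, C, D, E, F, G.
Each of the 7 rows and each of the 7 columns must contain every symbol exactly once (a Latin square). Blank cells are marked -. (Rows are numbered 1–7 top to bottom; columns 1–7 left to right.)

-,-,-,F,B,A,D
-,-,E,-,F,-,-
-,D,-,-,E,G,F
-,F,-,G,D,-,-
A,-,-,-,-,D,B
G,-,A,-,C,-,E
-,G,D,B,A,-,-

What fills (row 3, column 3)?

C

Row 5, column 5: row 5 has {A, B, D} and column 5 has {A, B, C, D, E, F}, leaving only G.
Row 6, column 2: row 6 has {A, C, E, G} and column 2 has {D, F, G}, leaving only B.
Row 6, column 4: row 6 has {A, B, C, E, G} and column 4 has {B, F, G}, leaving only D.
Row 6, column 6: row 6 has {A, B, C, D, E, G} and column 6 has {A, D, G}, leaving only F.
Row 7, column 7: row 7 has {A, B, D, G} and column 7 has {B, D, E, F}, leaving only C.
Row 4, column 7: row 4 has {D, F, G} and column 7 has {B, C, D, E, F}, leaving only A.
Row 2, column 7: row 2 has {E, F} and column 7 has {A, B, C, D, E, F}, leaving only G.
Row 7, column 6: row 7 has {A, B, C, D, G} and column 6 has {A, D, F, G}, leaving only E.
Row 7, column 1: row 7 has {A, B, C, D, E, G} and column 1 has {A, G}, leaving only F.
Row 3, column 3 is narrowed to {B, C}.
If it were B, then row 4, column 6 would be left with no valid symbol.
So row 3, column 3 must be C.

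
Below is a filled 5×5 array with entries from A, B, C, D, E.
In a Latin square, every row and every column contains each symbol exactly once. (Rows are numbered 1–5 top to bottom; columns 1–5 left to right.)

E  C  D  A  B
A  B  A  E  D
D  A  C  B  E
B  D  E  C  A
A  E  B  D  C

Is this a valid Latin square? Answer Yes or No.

No

Row 2 contains A twice (at columns 1 and 3), so it is not a permutation.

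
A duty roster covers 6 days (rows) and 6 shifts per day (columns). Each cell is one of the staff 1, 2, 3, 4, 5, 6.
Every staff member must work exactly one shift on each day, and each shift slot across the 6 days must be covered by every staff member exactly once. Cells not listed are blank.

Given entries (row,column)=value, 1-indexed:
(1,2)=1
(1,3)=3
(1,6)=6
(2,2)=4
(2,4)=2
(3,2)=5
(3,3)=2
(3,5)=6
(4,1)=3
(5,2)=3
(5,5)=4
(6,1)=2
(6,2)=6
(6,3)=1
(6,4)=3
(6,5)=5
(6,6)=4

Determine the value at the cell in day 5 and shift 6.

Day 1, shift 5: day 1 has {1, 3, 6} and shift 5 has {4, 5, 6}, leaving only 2.
Day 4, shift 2: day 4 has {3} and shift 2 has {1, 3, 4, 5, 6}, leaving only 2.
Day 4, shift 5: day 4 has {2, 3} and shift 5 has {2, 4, 5, 6}, leaving only 1.
Day 2, shift 5: day 2 has {2, 4} and shift 5 has {1, 2, 4, 5, 6}, leaving only 3.
Day 4, shift 6: day 4 has {1, 2, 3} and shift 6 has {4, 6}, leaving only 5.
Day 2, shift 6: day 2 has {2, 3, 4} and shift 6 has {4, 5, 6}, leaving only 1.
Day 5 already has {3, 4} and shift 6 already has {1, 4, 5, 6}, so day 5, shift 6 must be 2.

2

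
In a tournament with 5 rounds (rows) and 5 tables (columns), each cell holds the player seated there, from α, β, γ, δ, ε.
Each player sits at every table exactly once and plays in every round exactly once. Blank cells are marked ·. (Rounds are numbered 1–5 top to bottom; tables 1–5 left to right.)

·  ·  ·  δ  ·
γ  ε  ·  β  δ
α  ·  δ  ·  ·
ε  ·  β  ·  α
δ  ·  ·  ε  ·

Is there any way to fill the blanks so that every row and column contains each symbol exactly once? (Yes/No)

Round 1, table 1: round 1 has {δ} and table 1 has {α, γ, δ, ε}, so it must be β.
Round 2, table 3: round 2 has {β, γ, δ, ε} and table 3 has {β, δ}, so it must be α.
Round 3, table 4: round 3 has {α, δ} and table 4 has {β, δ, ε}, so it must be γ.
Now round 4, table 4: round 4 together with table 4 already contain {α, β, γ, δ, ε} — every symbol — so nothing can go there. The grid has no valid completion.

No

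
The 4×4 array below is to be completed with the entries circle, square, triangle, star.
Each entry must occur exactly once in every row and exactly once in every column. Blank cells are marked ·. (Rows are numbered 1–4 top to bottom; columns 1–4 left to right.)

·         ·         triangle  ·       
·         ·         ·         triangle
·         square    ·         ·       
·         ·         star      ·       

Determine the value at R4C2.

Row 3, column 3: row 3 has {square} and column 3 has {triangle, star}, leaving only circle.
Row 2, column 3: row 2 has {triangle} and column 3 has {circle, triangle, star}, leaving only square.
Row 3, column 4: row 3 has {circle, square} and column 4 has {triangle}, leaving only star.
Row 3, column 1: row 3 has {circle, square, star} and column 1 has {}, leaving only triangle.
Row 4, column 2 is narrowed to {circle, triangle}.
If it were circle, then row 2, column 2 would be left with no valid symbol.
So row 4, column 2 must be triangle.

triangle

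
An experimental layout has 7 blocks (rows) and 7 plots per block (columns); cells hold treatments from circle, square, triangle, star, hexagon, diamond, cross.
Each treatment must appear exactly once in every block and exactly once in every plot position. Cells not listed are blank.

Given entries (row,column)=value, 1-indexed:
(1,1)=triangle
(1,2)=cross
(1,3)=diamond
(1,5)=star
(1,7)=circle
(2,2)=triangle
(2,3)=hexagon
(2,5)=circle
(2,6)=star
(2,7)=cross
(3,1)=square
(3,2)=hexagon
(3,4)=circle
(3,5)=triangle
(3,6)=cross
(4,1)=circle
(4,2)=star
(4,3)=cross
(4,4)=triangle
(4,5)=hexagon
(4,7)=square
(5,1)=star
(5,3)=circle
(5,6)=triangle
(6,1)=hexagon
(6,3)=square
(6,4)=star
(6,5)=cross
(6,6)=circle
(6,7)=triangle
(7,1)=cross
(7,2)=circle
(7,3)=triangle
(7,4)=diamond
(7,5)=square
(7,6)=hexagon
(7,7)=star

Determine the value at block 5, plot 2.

Block 1, plot 6: block 1 has {circle, triangle, star, diamond, cross} and plot 6 has {circle, triangle, star, hexagon, cross}, leaving only square.
Block 1, plot 4: block 1 has {circle, square, triangle, star, diamond, cross} and plot 4 has {circle, triangle, star, diamond}, leaving only hexagon.
Block 2, plot 1: block 2 has {circle, triangle, star, hexagon, cross} and plot 1 has {circle, square, triangle, star, hexagon, cross}, leaving only diamond.
Block 2, plot 4: block 2 has {circle, triangle, star, hexagon, diamond, cross} and plot 4 has {circle, triangle, star, hexagon, diamond}, leaving only square.
Block 3, plot 3: block 3 has {circle, square, triangle, hexagon, cross} and plot 3 has {circle, square, triangle, hexagon, diamond, cross}, leaving only star.
Block 3, plot 7: block 3 has {circle, square, triangle, star, hexagon, cross} and plot 7 has {circle, square, triangle, star, cross}, leaving only diamond.
Block 4, plot 6: block 4 has {circle, square, triangle, star, hexagon, cross} and plot 6 has {circle, square, triangle, star, hexagon, cross}, leaving only diamond.
Block 5, plot 4: block 5 has {circle, triangle, star} and plot 4 has {circle, square, triangle, star, hexagon, diamond}, leaving only cross.
Block 5, plot 5: block 5 has {circle, triangle, star, cross} and plot 5 has {circle, square, triangle, star, hexagon, cross}, leaving only diamond.
Block 5 already has {circle, triangle, star, diamond, cross} and plot 2 already has {circle, triangle, star, hexagon, cross}, so block 5, plot 2 must be square.

square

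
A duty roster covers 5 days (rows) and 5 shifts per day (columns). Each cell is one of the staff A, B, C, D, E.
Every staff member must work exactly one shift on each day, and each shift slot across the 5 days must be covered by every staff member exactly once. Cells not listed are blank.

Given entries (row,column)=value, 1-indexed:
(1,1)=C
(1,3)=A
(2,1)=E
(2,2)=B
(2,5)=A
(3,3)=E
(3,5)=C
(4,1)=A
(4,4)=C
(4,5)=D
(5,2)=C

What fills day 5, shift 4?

A

Day 2, shift 4: day 2 has {A, B, E} and shift 4 has {C}, leaving only D.
Day 2, shift 3: day 2 has {A, B, D, E} and shift 3 has {A, E}, leaving only C.
Day 4, shift 2: day 4 has {A, C, D} and shift 2 has {B, C}, leaving only E.
Day 1, shift 2: day 1 has {A, C} and shift 2 has {B, C, E}, leaving only D.
Day 3, shift 2: day 3 has {C, E} and shift 2 has {B, C, D, E}, leaving only A.
Day 3, shift 4: day 3 has {A, C, E} and shift 4 has {C, D}, leaving only B.
Day 1, shift 4: day 1 has {A, C, D} and shift 4 has {B, C, D}, leaving only E.
Day 5 already has {C} and shift 4 already has {B, C, D, E}, so day 5, shift 4 must be A.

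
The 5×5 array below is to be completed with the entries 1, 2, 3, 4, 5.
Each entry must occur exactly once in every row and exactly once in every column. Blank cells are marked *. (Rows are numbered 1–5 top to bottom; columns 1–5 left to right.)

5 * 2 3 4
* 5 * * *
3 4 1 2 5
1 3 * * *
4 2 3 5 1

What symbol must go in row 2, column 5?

Row 1, column 2: row 1 has {2, 3, 4, 5} and column 2 has {2, 3, 4, 5}, leaving only 1.
Row 2, column 1: row 2 has {5} and column 1 has {1, 3, 4, 5}, leaving only 2.
Row 2 already has {2, 5} and column 5 already has {1, 4, 5}, so row 2, column 5 must be 3.

3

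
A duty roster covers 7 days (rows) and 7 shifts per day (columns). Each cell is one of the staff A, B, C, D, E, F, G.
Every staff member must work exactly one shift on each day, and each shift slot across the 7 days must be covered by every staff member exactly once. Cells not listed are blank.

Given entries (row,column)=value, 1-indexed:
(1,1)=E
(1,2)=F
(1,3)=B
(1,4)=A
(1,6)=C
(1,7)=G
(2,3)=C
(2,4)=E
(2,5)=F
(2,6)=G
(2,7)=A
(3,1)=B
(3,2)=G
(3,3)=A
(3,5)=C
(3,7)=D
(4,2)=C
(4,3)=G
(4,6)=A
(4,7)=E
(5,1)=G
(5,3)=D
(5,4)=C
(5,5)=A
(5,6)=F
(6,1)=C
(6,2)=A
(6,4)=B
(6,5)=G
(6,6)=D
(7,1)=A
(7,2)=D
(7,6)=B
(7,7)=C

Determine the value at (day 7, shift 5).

E

Day 7 already has {A, B, C, D} and shift 5 already has {A, C, F, G}, so day 7, shift 5 must be E.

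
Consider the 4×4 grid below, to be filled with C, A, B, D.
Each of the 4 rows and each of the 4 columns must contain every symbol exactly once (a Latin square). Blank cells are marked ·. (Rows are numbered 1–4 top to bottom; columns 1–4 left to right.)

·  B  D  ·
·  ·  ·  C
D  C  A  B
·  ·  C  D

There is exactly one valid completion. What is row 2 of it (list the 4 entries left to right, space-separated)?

A D B C

Row 2, column 3: row 2 has {C} and column 3 has {C, A, D}, leaving only B.
Row 2, column 1: row 2 has {C, B} and column 1 has {D}, leaving only A.
Row 2, column 2: row 2 has {C, A, B} and column 2 has {C, B}, leaving only D.
So row 2 reads: A D B C.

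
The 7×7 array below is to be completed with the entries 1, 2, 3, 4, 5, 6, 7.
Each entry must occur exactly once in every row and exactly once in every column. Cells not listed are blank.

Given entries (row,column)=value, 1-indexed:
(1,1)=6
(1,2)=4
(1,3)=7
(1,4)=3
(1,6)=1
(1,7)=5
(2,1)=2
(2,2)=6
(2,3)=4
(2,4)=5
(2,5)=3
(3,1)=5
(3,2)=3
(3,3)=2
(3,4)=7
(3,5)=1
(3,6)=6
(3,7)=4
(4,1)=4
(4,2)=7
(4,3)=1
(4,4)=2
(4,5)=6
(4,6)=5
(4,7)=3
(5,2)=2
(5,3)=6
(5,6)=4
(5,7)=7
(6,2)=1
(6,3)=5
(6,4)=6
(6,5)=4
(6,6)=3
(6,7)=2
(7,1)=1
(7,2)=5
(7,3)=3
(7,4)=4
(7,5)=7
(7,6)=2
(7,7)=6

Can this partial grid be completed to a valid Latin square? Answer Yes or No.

No row or column among the givens repeats a symbol, and propagating forced cells runs into no contradiction.
One valid completion exists (for instance, 6 4 7 3 2 1 5 / 2 6 4 5 3 7 1 / 5 3 2 7 1 6 4 / 4 7 1 2 6 5 3 / 3 2 6 1 5 4 7 / 7 1 5 6 4 3 2 / 1 5 3 4 7 2 6).

Yes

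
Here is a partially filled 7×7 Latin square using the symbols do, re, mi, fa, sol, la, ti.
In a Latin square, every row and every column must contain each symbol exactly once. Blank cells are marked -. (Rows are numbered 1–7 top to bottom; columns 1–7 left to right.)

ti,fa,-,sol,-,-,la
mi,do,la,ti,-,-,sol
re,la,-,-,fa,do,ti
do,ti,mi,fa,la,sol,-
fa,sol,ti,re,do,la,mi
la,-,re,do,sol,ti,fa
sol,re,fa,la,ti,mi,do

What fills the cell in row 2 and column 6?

fa

Row 1, column 3: row 1 has {fa, sol, la, ti} and column 3 has {re, mi, fa, la, ti}, leaving only do.
Row 1, column 6: row 1 has {do, fa, sol, la, ti} and column 6 has {do, mi, sol, la, ti}, leaving only re.
Row 2 already has {do, mi, sol, la, ti} and column 6 already has {do, re, mi, sol, la, ti}, so row 2, column 6 must be fa.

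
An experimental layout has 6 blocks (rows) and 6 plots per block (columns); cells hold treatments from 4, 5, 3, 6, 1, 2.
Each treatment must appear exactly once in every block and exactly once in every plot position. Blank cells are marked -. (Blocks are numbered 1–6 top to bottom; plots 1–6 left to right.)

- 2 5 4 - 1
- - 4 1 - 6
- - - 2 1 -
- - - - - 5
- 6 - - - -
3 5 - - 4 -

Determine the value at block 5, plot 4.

5

Block 1, plot 1: block 1 has {4, 5, 1, 2} and plot 1 has {3}, leaving only 6.
Block 1, plot 5: block 1 has {4, 5, 6, 1, 2} and plot 5 has {4, 1}, leaving only 3.
Block 2, plot 2: block 2 has {4, 6, 1} and plot 2 has {5, 6, 2}, leaving only 3.
Block 3, plot 2: block 3 has {1, 2} and plot 2 has {5, 3, 6, 2}, leaving only 4.
Block 3, plot 1: block 3 has {4, 1, 2} and plot 1 has {3, 6}, leaving only 5.
Block 2, plot 1: block 2 has {4, 3, 6, 1} and plot 1 has {5, 3, 6}, leaving only 2.
Block 2, plot 5: block 2 has {4, 3, 6, 1, 2} and plot 5 has {4, 3, 1}, leaving only 5.
Block 3, plot 6: block 3 has {4, 5, 1, 2} and plot 6 has {5, 6, 1}, leaving only 3.
Block 3, plot 3: block 3 has {4, 5, 3, 1, 2} and plot 3 has {4, 5}, leaving only 6.
Block 4, plot 2: block 4 has {5} and plot 2 has {4, 5, 3, 6, 2}, leaving only 1.
Block 4, plot 1: block 4 has {5, 1} and plot 1 has {5, 3, 6, 2}, leaving only 4.
Block 5, plot 1: block 5 has {6} and plot 1 has {4, 5, 3, 6, 2}, leaving only 1.
Block 5, plot 5: block 5 has {6, 1} and plot 5 has {4, 5, 3, 1}, leaving only 2.
Block 4, plot 5: block 4 has {4, 5, 1} and plot 5 has {4, 5, 3, 1, 2}, leaving only 6.
Block 4, plot 4: block 4 has {4, 5, 6, 1} and plot 4 has {4, 1, 2}, leaving only 3.
Block 5 already has {6, 1, 2} and plot 4 already has {4, 3, 1, 2}, so block 5, plot 4 must be 5.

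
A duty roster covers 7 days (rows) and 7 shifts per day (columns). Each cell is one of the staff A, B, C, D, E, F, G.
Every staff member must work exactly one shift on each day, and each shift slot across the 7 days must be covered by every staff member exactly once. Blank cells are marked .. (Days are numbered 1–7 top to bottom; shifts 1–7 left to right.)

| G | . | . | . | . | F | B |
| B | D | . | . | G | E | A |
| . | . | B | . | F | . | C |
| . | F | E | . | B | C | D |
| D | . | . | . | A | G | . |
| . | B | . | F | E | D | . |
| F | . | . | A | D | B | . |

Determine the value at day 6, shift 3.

Day 1, shift 5: day 1 has {B, F, G} and shift 5 has {A, B, D, E, F, G}, leaving only C.
Day 2, shift 4: day 2 has {A, B, D, E, G} and shift 4 has {A, F}, leaving only C.
Day 2, shift 3: day 2 has {A, B, C, D, E, G} and shift 3 has {B, E}, leaving only F.
Day 3, shift 6: day 3 has {B, C, F} and shift 6 has {B, C, D, E, F, G}, leaving only A.
Day 3, shift 1: day 3 has {A, B, C, F} and shift 1 has {B, D, F, G}, leaving only E.
Day 3, shift 2: day 3 has {A, B, C, E, F} and shift 2 has {B, D, F}, leaving only G.
Day 3, shift 4: day 3 has {A, B, C, E, F, G} and shift 4 has {A, C, F}, leaving only D.
Day 1, shift 4: day 1 has {B, C, F, G} and shift 4 has {A, C, D, F}, leaving only E.
Day 1, shift 2: day 1 has {B, C, E, F, G} and shift 2 has {B, D, F, G}, leaving only A.
Day 1, shift 3: day 1 has {A, B, C, E, F, G} and shift 3 has {B, E, F}, leaving only D.
Day 4, shift 1: day 4 has {B, C, D, E, F} and shift 1 has {B, D, E, F, G}, leaving only A.
Day 4, shift 4: day 4 has {A, B, C, D, E, F} and shift 4 has {A, C, D, E, F}, leaving only G.
Day 5, shift 3: day 5 has {A, D, G} and shift 3 has {B, D, E, F}, leaving only C.
Day 5, shift 2: day 5 has {A, C, D, G} and shift 2 has {A, B, D, F, G}, leaving only E.
Day 5, shift 4: day 5 has {A, C, D, E, G} and shift 4 has {A, C, D, E, F, G}, leaving only B.
Day 5, shift 7: day 5 has {A, B, C, D, E, G} and shift 7 has {A, B, C, D}, leaving only F.
Day 6, shift 1: day 6 has {B, D, E, F} and shift 1 has {A, B, D, E, F, G}, leaving only C.
Day 6, shift 7: day 6 has {B, C, D, E, F} and shift 7 has {A, B, C, D, F}, leaving only G.
Day 6 already has {B, C, D, E, F, G} and shift 3 already has {B, C, D, E, F}, so day 6, shift 3 must be A.

A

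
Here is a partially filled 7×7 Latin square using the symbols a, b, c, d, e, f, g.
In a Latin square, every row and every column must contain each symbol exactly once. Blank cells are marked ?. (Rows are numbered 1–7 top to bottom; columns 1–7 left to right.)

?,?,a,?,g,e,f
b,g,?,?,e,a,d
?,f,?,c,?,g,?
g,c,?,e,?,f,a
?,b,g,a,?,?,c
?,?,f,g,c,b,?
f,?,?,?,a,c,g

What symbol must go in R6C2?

a

Row 1, column 2: row 1 has {a, e, f, g} and column 2 has {b, c, f, g}, leaving only d.
Row 1, column 1: row 1 has {a, d, e, f, g} and column 1 has {b, f, g}, leaving only c.
Row 1, column 4: row 1 has {a, c, d, e, f, g} and column 4 has {a, c, e, g}, leaving only b.
Row 2, column 3: row 2 has {a, b, d, e, g} and column 3 has {a, f, g}, leaving only c.
Row 2, column 4: row 2 has {a, b, c, d, e, g} and column 4 has {a, b, c, e, g}, leaving only f.
Row 5, column 6: row 5 has {a, b, c, g} and column 6 has {a, b, c, e, f, g}, leaving only d.
Row 5, column 1: row 5 has {a, b, c, d, g} and column 1 has {b, c, f, g}, leaving only e.
Row 5, column 5: row 5 has {a, b, c, d, e, g} and column 5 has {a, c, e, g}, leaving only f.
Row 6, column 7: row 6 has {b, c, f, g} and column 7 has {a, c, d, f, g}, leaving only e.
Row 6 already has {b, c, e, f, g} and column 2 already has {b, c, d, f, g}, so row 6, column 2 must be a.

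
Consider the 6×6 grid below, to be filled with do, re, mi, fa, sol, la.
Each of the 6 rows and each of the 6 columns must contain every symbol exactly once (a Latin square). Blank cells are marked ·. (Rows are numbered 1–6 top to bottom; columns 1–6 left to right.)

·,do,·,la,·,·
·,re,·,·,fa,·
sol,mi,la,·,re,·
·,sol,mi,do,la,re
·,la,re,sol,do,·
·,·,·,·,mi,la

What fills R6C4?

re

Row 1, column 5: row 1 has {do, la} and column 5 has {do, re, mi, fa, la}, leaving only sol.
Row 1, column 3: row 1 has {do, sol, la} and column 3 has {re, mi, la}, leaving only fa.
Row 1, column 6: row 1 has {do, fa, sol, la} and column 6 has {re, la}, leaving only mi.
Row 1, column 1: row 1 has {do, mi, fa, sol, la} and column 1 has {sol}, leaving only re.
Row 2, column 4: row 2 has {re, fa} and column 4 has {do, sol, la}, leaving only mi.
Row 3, column 4: row 3 has {re, mi, sol, la} and column 4 has {do, mi, sol, la}, leaving only fa.
Row 6 already has {mi, la} and column 4 already has {do, mi, fa, sol, la}, so row 6, column 4 must be re.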